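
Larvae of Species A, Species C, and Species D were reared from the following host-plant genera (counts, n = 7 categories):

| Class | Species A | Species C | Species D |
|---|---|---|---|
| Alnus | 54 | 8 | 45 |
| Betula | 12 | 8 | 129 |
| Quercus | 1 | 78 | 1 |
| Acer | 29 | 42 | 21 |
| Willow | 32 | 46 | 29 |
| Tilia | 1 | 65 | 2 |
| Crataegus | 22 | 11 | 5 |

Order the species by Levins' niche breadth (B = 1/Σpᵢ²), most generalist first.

Proportions for Species A (n=151): 54/151=0.3576, 12/151=0.0795, 1/151=0.0066, 29/151=0.1921, 32/151=0.2119, 1/151=0.0066, 22/151=0.1457
Proportions for Species C (n=258): 8/258=0.0310, 8/258=0.0310, 78/258=0.3023, 42/258=0.1628, 46/258=0.1783, 65/258=0.2519, 11/258=0.0426
Proportions for Species D (n=232): 45/232=0.1940, 129/232=0.5560, 1/232=0.0043, 21/232=0.0905, 29/232=0.1250, 2/232=0.0086, 5/232=0.0216
Σp_Aᵢ² = 0.3576² + 0.0795² + 0.0066² + 0.1921² + 0.2119² + 0.0066² + 0.1457² = 0.127878 + 0.006320 + 0.000044 + 0.036902 + 0.044902 + 0.000044 + 0.021228 = 0.237318
B_A = 1 / 0.237318 = 4.2138
Σp_Cᵢ² = 0.0310² + 0.0310² + 0.3023² + 0.1628² + 0.1783² + 0.2519² + 0.0426² = 0.000961 + 0.000961 + 0.091385 + 0.026504 + 0.031791 + 0.063454 + 0.001815 = 0.216871
B_C = 1 / 0.216871 = 4.6110
Σp_Dᵢ² = 0.1940² + 0.5560² + 0.0043² + 0.0905² + 0.1250² + 0.0086² + 0.0216² = 0.037636 + 0.309136 + 0.000018 + 0.008190 + 0.015625 + 0.000074 + 0.000467 = 0.371146
B_D = 1 / 0.371146 = 2.6944
Ranking by B (broadest → narrowest): Species C (4.61) > Species A (4.21) > Species D (2.69)

Species C > Species A > Species D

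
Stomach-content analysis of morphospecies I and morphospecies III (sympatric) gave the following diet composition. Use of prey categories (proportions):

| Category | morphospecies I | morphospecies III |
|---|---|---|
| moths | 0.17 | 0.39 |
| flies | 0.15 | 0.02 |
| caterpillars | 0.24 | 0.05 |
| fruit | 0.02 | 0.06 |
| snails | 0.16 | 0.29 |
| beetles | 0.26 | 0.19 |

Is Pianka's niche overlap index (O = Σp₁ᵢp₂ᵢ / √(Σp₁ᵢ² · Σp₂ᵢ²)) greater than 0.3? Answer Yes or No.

Yes

Σ p₁ᵢp₂ᵢ = 0.0663 + 0.0030 + 0.0120 + 0.0012 + 0.0464 + 0.0494 = 0.1783
Σp_1ᵢ² = 0.17² + 0.15² + 0.24² + 0.02² + 0.16² + 0.26² = 0.0289 + 0.0225 + 0.0576 + 0.0004 + 0.0256 + 0.0676 = 0.2026
Σp_2ᵢ² = 0.39² + 0.02² + 0.05² + 0.06² + 0.29² + 0.19² = 0.1521 + 0.0004 + 0.0025 + 0.0036 + 0.0841 + 0.0361 = 0.2788
O = 0.1783 / √(0.2026 × 0.2788) = 0.1783 / 0.23767 = 0.7502
O = 0.7502 > 0.3 → Yes.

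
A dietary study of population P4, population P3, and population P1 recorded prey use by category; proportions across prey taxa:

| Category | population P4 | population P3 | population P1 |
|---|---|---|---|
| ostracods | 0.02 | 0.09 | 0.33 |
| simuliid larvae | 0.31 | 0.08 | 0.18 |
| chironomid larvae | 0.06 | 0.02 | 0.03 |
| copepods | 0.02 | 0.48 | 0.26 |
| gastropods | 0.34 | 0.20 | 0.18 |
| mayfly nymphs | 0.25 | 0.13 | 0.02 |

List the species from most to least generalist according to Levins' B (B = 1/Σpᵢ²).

Σp_P4ᵢ² = 0.02² + 0.31² + 0.06² + 0.02² + 0.34² + 0.25² = 0.0004 + 0.0961 + 0.0036 + 0.0004 + 0.1156 + 0.0625 = 0.2786
B_P4 = 1 / 0.2786 = 3.5894
Σp_P3ᵢ² = 0.09² + 0.08² + 0.02² + 0.48² + 0.20² + 0.13² = 0.0081 + 0.0064 + 0.0004 + 0.2304 + 0.0400 + 0.0169 = 0.3022
B_P3 = 1 / 0.3022 = 3.3091
Σp_P1ᵢ² = 0.33² + 0.18² + 0.03² + 0.26² + 0.18² + 0.02² = 0.1089 + 0.0324 + 0.0009 + 0.0676 + 0.0324 + 0.0004 = 0.2426
B_P1 = 1 / 0.2426 = 4.1220
Ranking by B (broadest → narrowest): population P1 (4.12) > population P4 (3.59) > population P3 (3.31)

population P1 > population P4 > population P3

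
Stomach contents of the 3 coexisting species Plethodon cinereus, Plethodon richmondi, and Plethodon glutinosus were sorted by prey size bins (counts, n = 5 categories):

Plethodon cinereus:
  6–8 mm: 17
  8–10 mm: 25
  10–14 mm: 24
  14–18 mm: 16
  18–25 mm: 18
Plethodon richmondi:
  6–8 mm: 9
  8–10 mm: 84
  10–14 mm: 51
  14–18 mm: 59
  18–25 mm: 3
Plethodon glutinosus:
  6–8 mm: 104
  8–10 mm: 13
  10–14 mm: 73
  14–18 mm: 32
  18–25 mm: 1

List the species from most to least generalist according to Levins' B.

Proportions for Plethodon cinereus (n=100): 17/100=0.1700, 25/100=0.2500, 24/100=0.2400, 16/100=0.1600, 18/100=0.1800
Proportions for Plethodon richmondi (n=206): 9/206=0.0437, 84/206=0.4078, 51/206=0.2476, 59/206=0.2864, 3/206=0.0146
Proportions for Plethodon glutinosus (n=223): 104/223=0.4664, 13/223=0.0583, 73/223=0.3274, 32/223=0.1435, 1/223=0.0045
Σp_cineᵢ² = 0.1700² + 0.2500² + 0.2400² + 0.1600² + 0.1800² = 0.028900 + 0.062500 + 0.057600 + 0.025600 + 0.032400 = 0.207000
B_cine = 1 / 0.207000 = 4.8309
Σp_richᵢ² = 0.0437² + 0.4078² + 0.2476² + 0.2864² + 0.0146² = 0.001910 + 0.166301 + 0.061306 + 0.082025 + 0.000213 = 0.311755
B_rich = 1 / 0.311755 = 3.2076
Σp_glutᵢ² = 0.4664² + 0.0583² + 0.3274² + 0.1435² + 0.0045² = 0.217529 + 0.003399 + 0.107191 + 0.020592 + 0.000020 = 0.348731
B_glut = 1 / 0.348731 = 2.8675
Ranking by B (broadest → narrowest): Plethodon cinereus (4.83) > Plethodon richmondi (3.21) > Plethodon glutinosus (2.87)

Plethodon cinereus > Plethodon richmondi > Plethodon glutinosus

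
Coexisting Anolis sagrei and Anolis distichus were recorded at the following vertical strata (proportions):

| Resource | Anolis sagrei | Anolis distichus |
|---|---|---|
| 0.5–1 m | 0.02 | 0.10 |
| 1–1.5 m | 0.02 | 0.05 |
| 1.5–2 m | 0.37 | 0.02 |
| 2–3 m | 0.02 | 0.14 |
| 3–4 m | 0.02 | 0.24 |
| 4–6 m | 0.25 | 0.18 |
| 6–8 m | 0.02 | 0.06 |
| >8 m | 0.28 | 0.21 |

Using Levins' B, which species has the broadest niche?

Anolis distichus

Σp_sagrᵢ² = 0.02² + 0.02² + 0.37² + 0.02² + 0.02² + 0.25² + 0.02² + 0.28² = 0.0004 + 0.0004 + 0.1369 + 0.0004 + 0.0004 + 0.0625 + 0.0004 + 0.0784 = 0.2798
B_sagr = 1 / 0.2798 = 3.5740
Σp_distᵢ² = 0.10² + 0.05² + 0.02² + 0.14² + 0.24² + 0.18² + 0.06² + 0.21² = 0.0100 + 0.0025 + 0.0004 + 0.0196 + 0.0576 + 0.0324 + 0.0036 + 0.0441 = 0.1702
B_dist = 1 / 0.1702 = 5.8754
Highest B → broadest niche (most generalist): Anolis distichus (B = 5.88).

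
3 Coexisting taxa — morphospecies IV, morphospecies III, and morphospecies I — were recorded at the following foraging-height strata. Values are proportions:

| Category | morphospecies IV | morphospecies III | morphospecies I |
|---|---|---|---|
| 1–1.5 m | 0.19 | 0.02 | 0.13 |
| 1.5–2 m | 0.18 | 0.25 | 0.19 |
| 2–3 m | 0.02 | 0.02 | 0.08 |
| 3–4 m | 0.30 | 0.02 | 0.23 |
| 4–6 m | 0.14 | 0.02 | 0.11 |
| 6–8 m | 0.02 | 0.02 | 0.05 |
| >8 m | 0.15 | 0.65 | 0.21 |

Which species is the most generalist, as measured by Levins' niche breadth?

Σp_IVᵢ² = 0.19² + 0.18² + 0.02² + 0.30² + 0.14² + 0.02² + 0.15² = 0.0361 + 0.0324 + 0.0004 + 0.0900 + 0.0196 + 0.0004 + 0.0225 = 0.2014
B_IV = 1 / 0.2014 = 4.9652
Σp_IIIᵢ² = 0.02² + 0.25² + 0.02² + 0.02² + 0.02² + 0.02² + 0.65² = 0.0004 + 0.0625 + 0.0004 + 0.0004 + 0.0004 + 0.0004 + 0.4225 = 0.4870
B_III = 1 / 0.4870 = 2.0534
Σp_Iᵢ² = 0.13² + 0.19² + 0.08² + 0.23² + 0.11² + 0.05² + 0.21² = 0.0169 + 0.0361 + 0.0064 + 0.0529 + 0.0121 + 0.0025 + 0.0441 = 0.1710
B_I = 1 / 0.1710 = 5.8480
Highest B → broadest niche (most generalist): morphospecies I (B = 5.85).

morphospecies I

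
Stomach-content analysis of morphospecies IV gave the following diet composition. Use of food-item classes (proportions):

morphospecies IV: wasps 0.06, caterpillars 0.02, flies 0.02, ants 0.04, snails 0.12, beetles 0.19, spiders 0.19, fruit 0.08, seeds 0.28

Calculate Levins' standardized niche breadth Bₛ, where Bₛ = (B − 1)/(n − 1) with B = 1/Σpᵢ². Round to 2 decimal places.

Σpᵢ² = 0.06² + 0.02² + 0.02² + 0.04² + 0.12² + 0.19² + 0.19² + 0.08² + 0.28² = 0.0036 + 0.0004 + 0.0004 + 0.0016 + 0.0144 + 0.0361 + 0.0361 + 0.0064 + 0.0784 = 0.1774
B = 1 / 0.1774 = 5.6370
Bₛ = (B − 1)/(n − 1) = (5.6370 − 1)/(9 − 1) = 4.6370/8 = 0.5796

0.58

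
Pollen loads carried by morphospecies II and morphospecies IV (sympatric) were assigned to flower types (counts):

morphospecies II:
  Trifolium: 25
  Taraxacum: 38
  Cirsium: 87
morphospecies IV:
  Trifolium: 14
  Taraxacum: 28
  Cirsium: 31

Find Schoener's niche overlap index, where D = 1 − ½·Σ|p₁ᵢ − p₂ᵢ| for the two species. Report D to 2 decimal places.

Proportions for morphospecies II (n=150): 25/150=0.1667, 38/150=0.2533, 87/150=0.5800
Proportions for morphospecies IV (n=73): 14/73=0.1918, 28/73=0.3836, 31/73=0.4247
Σ|p₁ᵢ − p₂ᵢ| = 0.0251 + 0.1303 + 0.1553 = 0.3107
D = 1 − ½ × 0.3107 = 1 − 0.15535 = 0.84465

0.84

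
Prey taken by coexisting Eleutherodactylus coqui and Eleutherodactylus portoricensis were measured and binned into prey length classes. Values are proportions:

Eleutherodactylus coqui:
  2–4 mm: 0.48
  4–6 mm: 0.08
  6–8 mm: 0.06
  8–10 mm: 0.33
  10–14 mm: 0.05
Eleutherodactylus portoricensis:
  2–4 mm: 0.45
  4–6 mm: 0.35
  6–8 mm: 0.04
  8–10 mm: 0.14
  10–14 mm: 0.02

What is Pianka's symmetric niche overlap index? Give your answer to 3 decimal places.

Σ p₁ᵢp₂ᵢ = 0.2160 + 0.0280 + 0.0024 + 0.0462 + 0.0010 = 0.2936
Σp_1ᵢ² = 0.48² + 0.08² + 0.06² + 0.33² + 0.05² = 0.2304 + 0.0064 + 0.0036 + 0.1089 + 0.0025 = 0.3518
Σp_2ᵢ² = 0.45² + 0.35² + 0.04² + 0.14² + 0.02² = 0.2025 + 0.1225 + 0.0016 + 0.0196 + 0.0004 = 0.3466
O = 0.2936 / √(0.3518 × 0.3466) = 0.2936 / 0.349190 = 0.84080

0.841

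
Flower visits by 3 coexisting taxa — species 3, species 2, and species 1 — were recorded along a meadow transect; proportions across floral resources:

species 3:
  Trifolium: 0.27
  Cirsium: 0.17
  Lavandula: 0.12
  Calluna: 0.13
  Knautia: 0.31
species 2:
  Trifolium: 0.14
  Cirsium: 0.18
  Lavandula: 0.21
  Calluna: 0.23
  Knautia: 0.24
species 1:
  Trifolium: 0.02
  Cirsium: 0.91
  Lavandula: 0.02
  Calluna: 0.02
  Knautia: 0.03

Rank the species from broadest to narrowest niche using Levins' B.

species 2 > species 3 > species 1

Σp_3ᵢ² = 0.27² + 0.17² + 0.12² + 0.13² + 0.31² = 0.0729 + 0.0289 + 0.0144 + 0.0169 + 0.0961 = 0.2292
B_3 = 1 / 0.2292 = 4.3630
Σp_2ᵢ² = 0.14² + 0.18² + 0.21² + 0.23² + 0.24² = 0.0196 + 0.0324 + 0.0441 + 0.0529 + 0.0576 = 0.2066
B_2 = 1 / 0.2066 = 4.8403
Σp_1ᵢ² = 0.02² + 0.91² + 0.02² + 0.02² + 0.03² = 0.0004 + 0.8281 + 0.0004 + 0.0004 + 0.0009 = 0.8302
B_1 = 1 / 0.8302 = 1.2045
Ranking by B (broadest → narrowest): species 2 (4.84) > species 3 (4.36) > species 1 (1.20)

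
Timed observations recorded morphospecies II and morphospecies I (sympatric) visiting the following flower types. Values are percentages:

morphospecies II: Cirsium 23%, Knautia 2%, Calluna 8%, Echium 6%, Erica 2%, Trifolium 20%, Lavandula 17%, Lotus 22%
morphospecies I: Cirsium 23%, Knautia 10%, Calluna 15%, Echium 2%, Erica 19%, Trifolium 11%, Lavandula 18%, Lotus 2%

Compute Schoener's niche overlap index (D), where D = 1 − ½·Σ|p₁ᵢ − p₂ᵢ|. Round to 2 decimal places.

0.67

Convert percentages to proportions (divide by 100).
Σ|p₁ᵢ − p₂ᵢ| = 0.00 + 0.08 + 0.07 + 0.04 + 0.17 + 0.09 + 0.01 + 0.20 = 0.66
D = 1 − ½ × 0.66 = 1 − 0.330 = 0.6700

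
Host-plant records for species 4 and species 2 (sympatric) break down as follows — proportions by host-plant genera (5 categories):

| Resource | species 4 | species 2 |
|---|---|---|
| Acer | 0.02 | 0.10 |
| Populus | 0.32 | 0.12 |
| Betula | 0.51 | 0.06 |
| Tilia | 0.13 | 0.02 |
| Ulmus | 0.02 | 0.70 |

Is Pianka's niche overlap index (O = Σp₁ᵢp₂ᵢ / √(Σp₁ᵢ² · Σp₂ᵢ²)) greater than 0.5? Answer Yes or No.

No

Σ p₁ᵢp₂ᵢ = 0.0020 + 0.0384 + 0.0306 + 0.0026 + 0.0140 = 0.0876
Σp_1ᵢ² = 0.02² + 0.32² + 0.51² + 0.13² + 0.02² = 0.0004 + 0.1024 + 0.2601 + 0.0169 + 0.0004 = 0.3802
Σp_2ᵢ² = 0.10² + 0.12² + 0.06² + 0.02² + 0.70² = 0.0100 + 0.0144 + 0.0036 + 0.0004 + 0.4900 = 0.5184
O = 0.0876 / √(0.3802 × 0.5184) = 0.0876 / 0.44395 = 0.1973
O = 0.1973 < 0.5 → No.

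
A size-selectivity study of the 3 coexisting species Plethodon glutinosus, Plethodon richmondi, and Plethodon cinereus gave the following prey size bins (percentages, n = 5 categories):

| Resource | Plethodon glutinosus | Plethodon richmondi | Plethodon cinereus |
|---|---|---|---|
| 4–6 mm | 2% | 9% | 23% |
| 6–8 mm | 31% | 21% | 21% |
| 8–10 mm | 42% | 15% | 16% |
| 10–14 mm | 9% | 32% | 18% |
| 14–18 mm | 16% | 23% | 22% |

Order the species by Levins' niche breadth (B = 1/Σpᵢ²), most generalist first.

Plethodon cinereus > Plethodon richmondi > Plethodon glutinosus

Convert percentages to proportions (divide by 100).
Σp_glutᵢ² = 0.02² + 0.31² + 0.42² + 0.09² + 0.16² = 0.0004 + 0.0961 + 0.1764 + 0.0081 + 0.0256 = 0.3066
B_glut = 1 / 0.3066 = 3.2616
Σp_richᵢ² = 0.09² + 0.21² + 0.15² + 0.32² + 0.23² = 0.0081 + 0.0441 + 0.0225 + 0.1024 + 0.0529 = 0.2300
B_rich = 1 / 0.2300 = 4.3478
Σp_cineᵢ² = 0.23² + 0.21² + 0.16² + 0.18² + 0.22² = 0.0529 + 0.0441 + 0.0256 + 0.0324 + 0.0484 = 0.2034
B_cine = 1 / 0.2034 = 4.9164
Ranking by B (broadest → narrowest): Plethodon cinereus (4.92) > Plethodon richmondi (4.35) > Plethodon glutinosus (3.26)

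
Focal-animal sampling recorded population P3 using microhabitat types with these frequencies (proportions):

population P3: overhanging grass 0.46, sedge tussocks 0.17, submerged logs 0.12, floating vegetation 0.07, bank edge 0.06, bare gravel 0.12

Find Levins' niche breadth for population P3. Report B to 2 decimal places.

Σpᵢ² = 0.46² + 0.17² + 0.12² + 0.07² + 0.06² + 0.12² = 0.2116 + 0.0289 + 0.0144 + 0.0049 + 0.0036 + 0.0144 = 0.2778
B = 1 / 0.2778 = 3.5997

3.60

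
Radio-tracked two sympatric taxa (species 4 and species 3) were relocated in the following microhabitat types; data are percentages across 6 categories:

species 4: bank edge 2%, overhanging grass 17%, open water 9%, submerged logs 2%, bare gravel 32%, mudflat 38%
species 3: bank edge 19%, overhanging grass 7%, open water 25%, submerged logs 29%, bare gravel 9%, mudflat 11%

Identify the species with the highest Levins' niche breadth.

Convert percentages to proportions (divide by 100).
Σp_4ᵢ² = 0.02² + 0.17² + 0.09² + 0.02² + 0.32² + 0.38² = 0.0004 + 0.0289 + 0.0081 + 0.0004 + 0.1024 + 0.1444 = 0.2846
B_4 = 1 / 0.2846 = 3.5137
Σp_3ᵢ² = 0.19² + 0.07² + 0.25² + 0.29² + 0.09² + 0.11² = 0.0361 + 0.0049 + 0.0625 + 0.0841 + 0.0081 + 0.0121 = 0.2078
B_3 = 1 / 0.2078 = 4.8123
Highest B → broadest niche (most generalist): species 3 (B = 4.81).

species 3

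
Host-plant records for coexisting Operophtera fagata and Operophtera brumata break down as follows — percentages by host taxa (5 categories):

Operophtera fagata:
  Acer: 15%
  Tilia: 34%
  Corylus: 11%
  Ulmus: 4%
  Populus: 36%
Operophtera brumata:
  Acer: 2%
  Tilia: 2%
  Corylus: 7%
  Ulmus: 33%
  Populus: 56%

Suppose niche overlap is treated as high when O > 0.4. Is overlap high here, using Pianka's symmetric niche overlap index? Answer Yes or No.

Yes

Convert percentages to proportions (divide by 100).
Σ p₁ᵢp₂ᵢ = 0.0030 + 0.0068 + 0.0077 + 0.0132 + 0.2016 = 0.2323
Σp_1ᵢ² = 0.15² + 0.34² + 0.11² + 0.04² + 0.36² = 0.0225 + 0.1156 + 0.0121 + 0.0016 + 0.1296 = 0.2814
Σp_2ᵢ² = 0.02² + 0.02² + 0.07² + 0.33² + 0.56² = 0.0004 + 0.0004 + 0.0049 + 0.1089 + 0.3136 = 0.4282
O = 0.2323 / √(0.2814 × 0.4282) = 0.2323 / 0.34712 = 0.6692
O = 0.6692 > 0.4 → Yes.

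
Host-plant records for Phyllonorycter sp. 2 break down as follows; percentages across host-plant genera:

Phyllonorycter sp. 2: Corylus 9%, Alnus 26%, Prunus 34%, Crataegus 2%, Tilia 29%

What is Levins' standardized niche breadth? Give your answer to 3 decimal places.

Convert percentages to proportions (divide by 100).
Σpᵢ² = 0.09² + 0.26² + 0.34² + 0.02² + 0.29² = 0.0081 + 0.0676 + 0.1156 + 0.0004 + 0.0841 = 0.2758
B = 1 / 0.2758 = 3.62582
Bₛ = (B − 1)/(n − 1) = (3.62582 − 1)/(5 − 1) = 2.62582/4 = 0.65646

0.656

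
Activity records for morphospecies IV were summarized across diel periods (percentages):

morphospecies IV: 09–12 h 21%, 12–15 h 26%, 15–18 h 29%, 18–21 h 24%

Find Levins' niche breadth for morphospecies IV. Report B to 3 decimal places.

Convert percentages to proportions (divide by 100).
Σpᵢ² = 0.21² + 0.26² + 0.29² + 0.24² = 0.0441 + 0.0676 + 0.0841 + 0.0576 = 0.2534
B = 1 / 0.2534 = 3.94633

3.946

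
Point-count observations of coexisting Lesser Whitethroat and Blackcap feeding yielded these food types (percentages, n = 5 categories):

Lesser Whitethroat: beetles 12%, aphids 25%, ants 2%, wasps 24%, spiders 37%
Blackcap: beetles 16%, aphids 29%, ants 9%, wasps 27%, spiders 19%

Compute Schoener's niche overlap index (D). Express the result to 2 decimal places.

Convert percentages to proportions (divide by 100).
Σ|p₁ᵢ − p₂ᵢ| = 0.04 + 0.04 + 0.07 + 0.03 + 0.18 = 0.36
D = 1 − ½ × 0.36 = 1 − 0.180 = 0.8200

0.82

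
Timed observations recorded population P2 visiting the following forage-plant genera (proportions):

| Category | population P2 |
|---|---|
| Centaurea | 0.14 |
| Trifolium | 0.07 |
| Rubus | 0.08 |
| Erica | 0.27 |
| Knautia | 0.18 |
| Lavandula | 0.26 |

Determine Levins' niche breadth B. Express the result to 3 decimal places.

4.907

Σpᵢ² = 0.14² + 0.07² + 0.08² + 0.27² + 0.18² + 0.26² = 0.0196 + 0.0049 + 0.0064 + 0.0729 + 0.0324 + 0.0676 = 0.2038
B = 1 / 0.2038 = 4.90677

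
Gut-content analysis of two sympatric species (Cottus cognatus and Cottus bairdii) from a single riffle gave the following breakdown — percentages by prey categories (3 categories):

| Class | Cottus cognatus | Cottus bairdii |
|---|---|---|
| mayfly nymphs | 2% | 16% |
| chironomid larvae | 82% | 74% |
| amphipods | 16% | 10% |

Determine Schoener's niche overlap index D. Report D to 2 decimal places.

Convert percentages to proportions (divide by 100).
Σ|p₁ᵢ − p₂ᵢ| = 0.14 + 0.08 + 0.06 = 0.28
D = 1 − ½ × 0.28 = 1 − 0.140 = 0.8600

0.86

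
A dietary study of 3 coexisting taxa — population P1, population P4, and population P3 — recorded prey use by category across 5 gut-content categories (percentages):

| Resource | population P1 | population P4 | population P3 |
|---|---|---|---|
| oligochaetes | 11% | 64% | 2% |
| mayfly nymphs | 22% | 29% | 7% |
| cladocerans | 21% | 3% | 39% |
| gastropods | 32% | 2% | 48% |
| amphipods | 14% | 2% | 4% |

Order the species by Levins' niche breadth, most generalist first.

Convert percentages to proportions (divide by 100).
Σp_P1ᵢ² = 0.11² + 0.22² + 0.21² + 0.32² + 0.14² = 0.0121 + 0.0484 + 0.0441 + 0.1024 + 0.0196 = 0.2266
B_P1 = 1 / 0.2266 = 4.4131
Σp_P4ᵢ² = 0.64² + 0.29² + 0.03² + 0.02² + 0.02² = 0.4096 + 0.0841 + 0.0009 + 0.0004 + 0.0004 = 0.4954
B_P4 = 1 / 0.4954 = 2.0186
Σp_P3ᵢ² = 0.02² + 0.07² + 0.39² + 0.48² + 0.04² = 0.0004 + 0.0049 + 0.1521 + 0.2304 + 0.0016 = 0.3894
B_P3 = 1 / 0.3894 = 2.5681
Ranking by B (broadest → narrowest): population P1 (4.41) > population P3 (2.57) > population P4 (2.02)

population P1 > population P3 > population P4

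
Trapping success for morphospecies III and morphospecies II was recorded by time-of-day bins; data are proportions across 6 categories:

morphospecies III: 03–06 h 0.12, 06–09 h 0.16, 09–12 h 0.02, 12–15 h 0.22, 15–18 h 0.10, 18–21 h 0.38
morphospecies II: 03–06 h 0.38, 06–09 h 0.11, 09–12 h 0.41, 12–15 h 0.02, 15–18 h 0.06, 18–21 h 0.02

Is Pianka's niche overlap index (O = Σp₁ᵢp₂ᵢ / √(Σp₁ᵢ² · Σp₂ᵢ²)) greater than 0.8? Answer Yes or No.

Σ p₁ᵢp₂ᵢ = 0.0456 + 0.0176 + 0.0082 + 0.0044 + 0.0060 + 0.0076 = 0.0894
Σp_1ᵢ² = 0.12² + 0.16² + 0.02² + 0.22² + 0.10² + 0.38² = 0.0144 + 0.0256 + 0.0004 + 0.0484 + 0.0100 + 0.1444 = 0.2432
Σp_2ᵢ² = 0.38² + 0.11² + 0.41² + 0.02² + 0.06² + 0.02² = 0.1444 + 0.0121 + 0.1681 + 0.0004 + 0.0036 + 0.0004 = 0.3290
O = 0.0894 / √(0.2432 × 0.3290) = 0.0894 / 0.28287 = 0.3160
O = 0.3160 < 0.8 → No.

No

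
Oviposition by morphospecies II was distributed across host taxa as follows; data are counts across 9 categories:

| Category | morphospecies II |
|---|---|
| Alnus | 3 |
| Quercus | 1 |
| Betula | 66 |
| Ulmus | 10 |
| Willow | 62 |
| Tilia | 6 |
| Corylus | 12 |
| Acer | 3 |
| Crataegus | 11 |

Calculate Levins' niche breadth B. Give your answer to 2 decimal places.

Proportions for morphospecies II (n=174): 3/174=0.0172, 1/174=0.0057, 66/174=0.3793, 10/174=0.0575, 62/174=0.3563, 6/174=0.0345, 12/174=0.0690, 3/174=0.0172, 11/174=0.0632
Σpᵢ² = 0.0172² + 0.0057² + 0.3793² + 0.0575² + 0.3563² + 0.0345² + 0.0690² + 0.0172² + 0.0632² = 0.000296 + 0.000032 + 0.143868 + 0.003306 + 0.126950 + 0.001190 + 0.004761 + 0.000296 + 0.003994 = 0.284693
B = 1 / 0.284693 = 3.5126

3.51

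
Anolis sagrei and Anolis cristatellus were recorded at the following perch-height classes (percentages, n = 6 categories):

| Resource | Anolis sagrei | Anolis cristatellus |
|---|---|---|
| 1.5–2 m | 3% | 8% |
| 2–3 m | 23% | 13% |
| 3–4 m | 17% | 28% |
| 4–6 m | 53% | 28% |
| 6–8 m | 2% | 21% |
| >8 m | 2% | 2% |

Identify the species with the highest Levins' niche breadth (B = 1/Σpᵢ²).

Convert percentages to proportions (divide by 100).
Σp_sagrᵢ² = 0.03² + 0.23² + 0.17² + 0.53² + 0.02² + 0.02² = 0.0009 + 0.0529 + 0.0289 + 0.2809 + 0.0004 + 0.0004 = 0.3644
B_sagr = 1 / 0.3644 = 2.7442
Σp_crisᵢ² = 0.08² + 0.13² + 0.28² + 0.28² + 0.21² + 0.02² = 0.0064 + 0.0169 + 0.0784 + 0.0784 + 0.0441 + 0.0004 = 0.2246
B_cris = 1 / 0.2246 = 4.4524
Highest B → broadest niche (most generalist): Anolis cristatellus (B = 4.45).

Anolis cristatellus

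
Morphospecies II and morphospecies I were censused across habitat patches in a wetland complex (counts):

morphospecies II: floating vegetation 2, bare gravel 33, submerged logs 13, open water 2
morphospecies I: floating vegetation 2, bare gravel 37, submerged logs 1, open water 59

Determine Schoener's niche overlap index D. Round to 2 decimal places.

Proportions for morphospecies II (n=50): 2/50=0.0400, 33/50=0.6600, 13/50=0.2600, 2/50=0.0400
Proportions for morphospecies I (n=99): 2/99=0.0202, 37/99=0.3737, 1/99=0.0101, 59/99=0.5960
Σ|p₁ᵢ − p₂ᵢ| = 0.0198 + 0.2863 + 0.2499 + 0.5560 = 1.1120
D = 1 − ½ × 1.1120 = 1 − 0.55600 = 0.44400

0.44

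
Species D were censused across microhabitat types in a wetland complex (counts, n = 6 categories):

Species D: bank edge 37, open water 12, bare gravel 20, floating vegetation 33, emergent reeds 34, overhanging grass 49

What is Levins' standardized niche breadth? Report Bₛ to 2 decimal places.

Proportions for Species D (n=185): 37/185=0.2000, 12/185=0.0649, 20/185=0.1081, 33/185=0.1784, 34/185=0.1838, 49/185=0.2649
Σpᵢ² = 0.2000² + 0.0649² + 0.1081² + 0.1784² + 0.1838² + 0.2649² = 0.040000 + 0.004212 + 0.011686 + 0.031827 + 0.033782 + 0.070172 = 0.191679
B = 1 / 0.191679 = 5.2171
Bₛ = (B − 1)/(n − 1) = (5.2171 − 1)/(6 − 1) = 4.2171/5 = 0.8434

0.84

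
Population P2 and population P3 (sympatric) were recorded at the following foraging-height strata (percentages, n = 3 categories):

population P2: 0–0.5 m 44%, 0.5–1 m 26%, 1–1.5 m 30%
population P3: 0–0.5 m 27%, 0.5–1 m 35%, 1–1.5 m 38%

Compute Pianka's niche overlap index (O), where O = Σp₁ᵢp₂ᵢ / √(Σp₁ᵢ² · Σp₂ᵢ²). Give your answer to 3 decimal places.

Convert percentages to proportions (divide by 100).
Σ p₁ᵢp₂ᵢ = 0.1188 + 0.0910 + 0.1140 = 0.3238
Σp_1ᵢ² = 0.44² + 0.26² + 0.30² = 0.1936 + 0.0676 + 0.0900 = 0.3512
Σp_2ᵢ² = 0.27² + 0.35² + 0.38² = 0.0729 + 0.1225 + 0.1444 = 0.3398
O = 0.3238 / √(0.3512 × 0.3398) = 0.3238 / 0.345453 = 0.93732

0.937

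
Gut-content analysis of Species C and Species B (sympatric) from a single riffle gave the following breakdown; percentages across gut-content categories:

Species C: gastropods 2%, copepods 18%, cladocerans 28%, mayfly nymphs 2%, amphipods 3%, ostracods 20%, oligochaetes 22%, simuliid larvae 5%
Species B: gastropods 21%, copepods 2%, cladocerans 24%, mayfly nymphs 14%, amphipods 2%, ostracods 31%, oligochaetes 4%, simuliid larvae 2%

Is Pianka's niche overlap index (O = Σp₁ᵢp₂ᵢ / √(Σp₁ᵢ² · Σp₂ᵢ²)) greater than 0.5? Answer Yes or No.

Convert percentages to proportions (divide by 100).
Σ p₁ᵢp₂ᵢ = 0.0042 + 0.0036 + 0.0672 + 0.0028 + 0.0006 + 0.0620 + 0.0088 + 0.0010 = 0.1502
Σp_1ᵢ² = 0.02² + 0.18² + 0.28² + 0.02² + 0.03² + 0.20² + 0.22² + 0.05² = 0.0004 + 0.0324 + 0.0784 + 0.0004 + 0.0009 + 0.0400 + 0.0484 + 0.0025 = 0.2034
Σp_2ᵢ² = 0.21² + 0.02² + 0.24² + 0.14² + 0.02² + 0.31² + 0.04² + 0.02² = 0.0441 + 0.0004 + 0.0576 + 0.0196 + 0.0004 + 0.0961 + 0.0016 + 0.0004 = 0.2202
O = 0.1502 / √(0.2034 × 0.2202) = 0.1502 / 0.21163 = 0.7097
O = 0.7097 > 0.5 → Yes.

Yes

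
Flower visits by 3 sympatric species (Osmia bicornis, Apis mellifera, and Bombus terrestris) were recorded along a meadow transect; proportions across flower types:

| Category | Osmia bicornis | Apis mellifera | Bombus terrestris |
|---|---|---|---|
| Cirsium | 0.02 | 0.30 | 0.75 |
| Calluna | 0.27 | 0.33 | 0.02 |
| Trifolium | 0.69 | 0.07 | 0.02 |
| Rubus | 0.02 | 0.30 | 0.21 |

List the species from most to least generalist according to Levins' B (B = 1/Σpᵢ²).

Apis mellifera > Osmia bicornis > Bombus terrestris

Σp_bicoᵢ² = 0.02² + 0.27² + 0.69² + 0.02² = 0.0004 + 0.0729 + 0.4761 + 0.0004 = 0.5498
B_bico = 1 / 0.5498 = 1.8188
Σp_mellᵢ² = 0.30² + 0.33² + 0.07² + 0.30² = 0.0900 + 0.1089 + 0.0049 + 0.0900 = 0.2938
B_mell = 1 / 0.2938 = 3.4037
Σp_terrᵢ² = 0.75² + 0.02² + 0.02² + 0.21² = 0.5625 + 0.0004 + 0.0004 + 0.0441 = 0.6074
B_terr = 1 / 0.6074 = 1.6464
Ranking by B (broadest → narrowest): Apis mellifera (3.40) > Osmia bicornis (1.82) > Bombus terrestris (1.65)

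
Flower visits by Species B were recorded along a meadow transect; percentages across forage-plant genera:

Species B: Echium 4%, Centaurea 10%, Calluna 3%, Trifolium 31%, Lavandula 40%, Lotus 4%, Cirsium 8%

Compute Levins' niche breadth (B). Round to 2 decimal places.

Convert percentages to proportions (divide by 100).
Σpᵢ² = 0.04² + 0.10² + 0.03² + 0.31² + 0.40² + 0.04² + 0.08² = 0.0016 + 0.0100 + 0.0009 + 0.0961 + 0.1600 + 0.0016 + 0.0064 = 0.2766
B = 1 / 0.2766 = 3.6153

3.62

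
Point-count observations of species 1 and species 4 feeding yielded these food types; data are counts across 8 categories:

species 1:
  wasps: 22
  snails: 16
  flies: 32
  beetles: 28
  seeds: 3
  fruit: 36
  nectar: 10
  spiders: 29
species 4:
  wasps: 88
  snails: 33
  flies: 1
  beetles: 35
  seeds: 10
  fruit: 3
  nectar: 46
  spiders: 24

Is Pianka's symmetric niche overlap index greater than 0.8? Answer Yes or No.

Proportions for species 1 (n=176): 22/176=0.1250, 16/176=0.0909, 32/176=0.1818, 28/176=0.1591, 3/176=0.0170, 36/176=0.2045, 10/176=0.0568, 29/176=0.1648
Proportions for species 4 (n=240): 88/240=0.3667, 33/240=0.1375, 1/240=0.0042, 35/240=0.1458, 10/240=0.0417, 3/240=0.0125, 46/240=0.1917, 24/240=0.1000
Σ p₁ᵢp₂ᵢ = 0.045838 + 0.012499 + 0.000764 + 0.023197 + 0.000709 + 0.002556 + 0.010889 + 0.016480 = 0.112932
Σp_1ᵢ² = 0.1250² + 0.0909² + 0.1818² + 0.1591² + 0.0170² + 0.2045² + 0.0568² + 0.1648² = 0.015625 + 0.008263 + 0.033051 + 0.025313 + 0.000289 + 0.041820 + 0.003226 + 0.027159 = 0.154746
Σp_2ᵢ² = 0.3667² + 0.1375² + 0.0042² + 0.1458² + 0.0417² + 0.0125² + 0.1917² + 0.1000² = 0.134469 + 0.018906 + 0.000018 + 0.021258 + 0.001739 + 0.000156 + 0.036749 + 0.010000 = 0.223295
O = 0.112932 / √(0.154746 × 0.223295) = 0.112932 / 0.1858871 = 0.6075
O = 0.6075 < 0.8 → No.

No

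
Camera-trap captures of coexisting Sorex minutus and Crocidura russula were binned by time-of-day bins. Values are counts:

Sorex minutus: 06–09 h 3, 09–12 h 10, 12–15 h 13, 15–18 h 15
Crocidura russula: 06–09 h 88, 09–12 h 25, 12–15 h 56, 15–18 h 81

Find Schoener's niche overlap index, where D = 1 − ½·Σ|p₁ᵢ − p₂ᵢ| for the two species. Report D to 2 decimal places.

Proportions for Sorex minutus (n=41): 3/41=0.0732, 10/41=0.2439, 13/41=0.3171, 15/41=0.3659
Proportions for Crocidura russula (n=250): 88/250=0.3520, 25/250=0.1000, 56/250=0.2240, 81/250=0.3240
Σ|p₁ᵢ − p₂ᵢ| = 0.2788 + 0.1439 + 0.0931 + 0.0419 = 0.5577
D = 1 − ½ × 0.5577 = 1 − 0.27885 = 0.72115

0.72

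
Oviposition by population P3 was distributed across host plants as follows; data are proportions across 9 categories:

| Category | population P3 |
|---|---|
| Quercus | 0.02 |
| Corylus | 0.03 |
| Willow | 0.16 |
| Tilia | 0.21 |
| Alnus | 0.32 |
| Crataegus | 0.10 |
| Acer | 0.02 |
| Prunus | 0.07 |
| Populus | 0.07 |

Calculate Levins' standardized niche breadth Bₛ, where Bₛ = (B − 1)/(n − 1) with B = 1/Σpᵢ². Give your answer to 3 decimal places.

0.521

Σpᵢ² = 0.02² + 0.03² + 0.16² + 0.21² + 0.32² + 0.10² + 0.02² + 0.07² + 0.07² = 0.0004 + 0.0009 + 0.0256 + 0.0441 + 0.1024 + 0.0100 + 0.0004 + 0.0049 + 0.0049 = 0.1936
B = 1 / 0.1936 = 5.16529
Bₛ = (B − 1)/(n − 1) = (5.16529 − 1)/(9 − 1) = 4.16529/8 = 0.52066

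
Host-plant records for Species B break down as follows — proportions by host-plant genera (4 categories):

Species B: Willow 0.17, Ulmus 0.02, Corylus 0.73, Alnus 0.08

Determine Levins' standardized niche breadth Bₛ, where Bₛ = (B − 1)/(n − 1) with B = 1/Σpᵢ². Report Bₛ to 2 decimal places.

Σpᵢ² = 0.17² + 0.02² + 0.73² + 0.08² = 0.0289 + 0.0004 + 0.5329 + 0.0064 = 0.5686
B = 1 / 0.5686 = 1.7587
Bₛ = (B − 1)/(n − 1) = (1.7587 − 1)/(4 − 1) = 0.7587/3 = 0.2529

0.25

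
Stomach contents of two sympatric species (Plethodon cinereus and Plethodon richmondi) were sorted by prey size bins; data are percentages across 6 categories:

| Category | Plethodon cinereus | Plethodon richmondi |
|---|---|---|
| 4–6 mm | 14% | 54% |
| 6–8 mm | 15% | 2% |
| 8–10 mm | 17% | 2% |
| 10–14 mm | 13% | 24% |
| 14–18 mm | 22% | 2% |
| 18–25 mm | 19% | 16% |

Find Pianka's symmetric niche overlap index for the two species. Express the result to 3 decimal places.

Convert percentages to proportions (divide by 100).
Σ p₁ᵢp₂ᵢ = 0.0756 + 0.0030 + 0.0034 + 0.0312 + 0.0044 + 0.0304 = 0.1480
Σp_1ᵢ² = 0.14² + 0.15² + 0.17² + 0.13² + 0.22² + 0.19² = 0.0196 + 0.0225 + 0.0289 + 0.0169 + 0.0484 + 0.0361 = 0.1724
Σp_2ᵢ² = 0.54² + 0.02² + 0.02² + 0.24² + 0.02² + 0.16² = 0.2916 + 0.0004 + 0.0004 + 0.0576 + 0.0004 + 0.0256 = 0.3760
O = 0.1480 / √(0.1724 × 0.3760) = 0.1480 / 0.254602 = 0.58130

0.581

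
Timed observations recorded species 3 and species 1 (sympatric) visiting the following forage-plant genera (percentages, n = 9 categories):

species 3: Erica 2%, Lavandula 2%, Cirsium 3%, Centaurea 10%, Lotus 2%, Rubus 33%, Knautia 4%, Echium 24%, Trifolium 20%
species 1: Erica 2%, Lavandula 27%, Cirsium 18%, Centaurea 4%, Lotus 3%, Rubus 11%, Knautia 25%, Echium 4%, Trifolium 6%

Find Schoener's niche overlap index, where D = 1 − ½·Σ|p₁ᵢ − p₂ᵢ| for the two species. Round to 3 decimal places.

0.380

Convert percentages to proportions (divide by 100).
Σ|p₁ᵢ − p₂ᵢ| = 0.00 + 0.25 + 0.15 + 0.06 + 0.01 + 0.22 + 0.21 + 0.20 + 0.14 = 1.24
D = 1 − ½ × 1.24 = 1 − 0.620 = 0.38000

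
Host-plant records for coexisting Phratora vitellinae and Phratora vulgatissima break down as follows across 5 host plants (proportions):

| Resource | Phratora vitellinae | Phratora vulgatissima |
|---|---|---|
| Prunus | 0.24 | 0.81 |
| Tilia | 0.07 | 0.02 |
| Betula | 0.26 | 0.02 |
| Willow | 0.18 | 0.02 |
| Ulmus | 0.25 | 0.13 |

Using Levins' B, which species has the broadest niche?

Σp_viteᵢ² = 0.24² + 0.07² + 0.26² + 0.18² + 0.25² = 0.0576 + 0.0049 + 0.0676 + 0.0324 + 0.0625 = 0.2250
B_vite = 1 / 0.2250 = 4.4444
Σp_vulgᵢ² = 0.81² + 0.02² + 0.02² + 0.02² + 0.13² = 0.6561 + 0.0004 + 0.0004 + 0.0004 + 0.0169 = 0.6742
B_vulg = 1 / 0.6742 = 1.4832
Highest B → broadest niche (most generalist): Phratora vitellinae (B = 4.44).

Phratora vitellinae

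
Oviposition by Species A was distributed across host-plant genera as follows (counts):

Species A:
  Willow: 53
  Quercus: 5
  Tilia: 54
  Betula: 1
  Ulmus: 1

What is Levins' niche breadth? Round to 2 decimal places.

2.26

Proportions for Species A (n=114): 53/114=0.4649, 5/114=0.0439, 54/114=0.4737, 1/114=0.0088, 1/114=0.0088
Σpᵢ² = 0.4649² + 0.0439² + 0.4737² + 0.0088² + 0.0088² = 0.216132 + 0.001927 + 0.224392 + 0.000077 + 0.000077 = 0.442605
B = 1 / 0.442605 = 2.2594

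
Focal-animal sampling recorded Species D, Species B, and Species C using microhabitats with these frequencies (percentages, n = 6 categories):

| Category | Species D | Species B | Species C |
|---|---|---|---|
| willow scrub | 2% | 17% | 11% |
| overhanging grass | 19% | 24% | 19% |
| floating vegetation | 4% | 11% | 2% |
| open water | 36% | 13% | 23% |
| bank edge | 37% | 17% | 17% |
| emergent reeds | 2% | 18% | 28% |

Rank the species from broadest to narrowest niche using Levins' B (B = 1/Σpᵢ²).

Convert percentages to proportions (divide by 100).
Σp_Dᵢ² = 0.02² + 0.19² + 0.04² + 0.36² + 0.37² + 0.02² = 0.0004 + 0.0361 + 0.0016 + 0.1296 + 0.1369 + 0.0004 = 0.3050
B_D = 1 / 0.3050 = 3.2787
Σp_Bᵢ² = 0.17² + 0.24² + 0.11² + 0.13² + 0.17² + 0.18² = 0.0289 + 0.0576 + 0.0121 + 0.0169 + 0.0289 + 0.0324 = 0.1768
B_B = 1 / 0.1768 = 5.6561
Σp_Cᵢ² = 0.11² + 0.19² + 0.02² + 0.23² + 0.17² + 0.28² = 0.0121 + 0.0361 + 0.0004 + 0.0529 + 0.0289 + 0.0784 = 0.2088
B_C = 1 / 0.2088 = 4.7893
Ranking by B (broadest → narrowest): Species B (5.66) > Species C (4.79) > Species D (3.28)

Species B > Species C > Species D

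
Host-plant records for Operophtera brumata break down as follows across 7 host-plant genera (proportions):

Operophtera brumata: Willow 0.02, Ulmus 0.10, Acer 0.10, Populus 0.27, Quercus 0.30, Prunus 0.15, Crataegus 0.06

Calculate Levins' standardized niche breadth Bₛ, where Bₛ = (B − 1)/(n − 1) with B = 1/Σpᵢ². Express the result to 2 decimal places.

0.63

Σpᵢ² = 0.02² + 0.10² + 0.10² + 0.27² + 0.30² + 0.15² + 0.06² = 0.0004 + 0.0100 + 0.0100 + 0.0729 + 0.0900 + 0.0225 + 0.0036 = 0.2094
B = 1 / 0.2094 = 4.7755
Bₛ = (B − 1)/(n − 1) = (4.7755 − 1)/(7 − 1) = 3.7755/6 = 0.6293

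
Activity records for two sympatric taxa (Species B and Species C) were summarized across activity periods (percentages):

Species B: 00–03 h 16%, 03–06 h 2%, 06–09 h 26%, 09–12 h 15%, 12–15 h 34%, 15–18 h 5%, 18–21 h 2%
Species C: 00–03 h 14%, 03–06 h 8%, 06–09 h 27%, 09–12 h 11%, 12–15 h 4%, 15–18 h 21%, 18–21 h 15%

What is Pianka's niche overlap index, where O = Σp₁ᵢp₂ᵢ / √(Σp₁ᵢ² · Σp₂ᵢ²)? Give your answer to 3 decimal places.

Convert percentages to proportions (divide by 100).
Σ p₁ᵢp₂ᵢ = 0.0224 + 0.0016 + 0.0702 + 0.0165 + 0.0136 + 0.0105 + 0.0030 = 0.1378
Σp_1ᵢ² = 0.16² + 0.02² + 0.26² + 0.15² + 0.34² + 0.05² + 0.02² = 0.0256 + 0.0004 + 0.0676 + 0.0225 + 0.1156 + 0.0025 + 0.0004 = 0.2346
Σp_2ᵢ² = 0.14² + 0.08² + 0.27² + 0.11² + 0.04² + 0.21² + 0.15² = 0.0196 + 0.0064 + 0.0729 + 0.0121 + 0.0016 + 0.0441 + 0.0225 = 0.1792
O = 0.1378 / √(0.2346 × 0.1792) = 0.1378 / 0.205037 = 0.67207

0.672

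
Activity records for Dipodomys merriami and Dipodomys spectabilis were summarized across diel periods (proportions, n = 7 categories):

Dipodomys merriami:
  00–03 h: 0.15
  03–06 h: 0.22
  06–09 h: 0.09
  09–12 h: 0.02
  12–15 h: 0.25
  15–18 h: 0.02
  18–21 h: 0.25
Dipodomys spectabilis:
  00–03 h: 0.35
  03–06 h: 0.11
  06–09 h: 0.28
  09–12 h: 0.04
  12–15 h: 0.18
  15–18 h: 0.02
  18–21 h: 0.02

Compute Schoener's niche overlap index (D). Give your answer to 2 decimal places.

0.59

Σ|p₁ᵢ − p₂ᵢ| = 0.20 + 0.11 + 0.19 + 0.02 + 0.07 + 0.00 + 0.23 = 0.82
D = 1 − ½ × 0.82 = 1 − 0.410 = 0.5900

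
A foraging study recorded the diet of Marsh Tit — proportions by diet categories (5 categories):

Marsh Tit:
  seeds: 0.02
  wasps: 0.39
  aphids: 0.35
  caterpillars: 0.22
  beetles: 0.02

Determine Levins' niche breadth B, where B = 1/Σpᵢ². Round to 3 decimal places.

3.088

Σpᵢ² = 0.02² + 0.39² + 0.35² + 0.22² + 0.02² = 0.0004 + 0.1521 + 0.1225 + 0.0484 + 0.0004 = 0.3238
B = 1 / 0.3238 = 3.08833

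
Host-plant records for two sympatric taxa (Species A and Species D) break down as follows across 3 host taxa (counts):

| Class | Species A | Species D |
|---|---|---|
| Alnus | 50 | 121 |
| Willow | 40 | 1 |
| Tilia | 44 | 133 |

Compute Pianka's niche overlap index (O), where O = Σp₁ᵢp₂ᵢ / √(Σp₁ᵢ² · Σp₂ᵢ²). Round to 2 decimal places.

Proportions for Species A (n=134): 50/134=0.3731, 40/134=0.2985, 44/134=0.3284
Proportions for Species D (n=255): 121/255=0.4745, 1/255=0.0039, 133/255=0.5216
Σ p₁ᵢp₂ᵢ = 0.177036 + 0.001164 + 0.171293 = 0.349493
Σp_1ᵢ² = 0.3731² + 0.2985² + 0.3284² = 0.139204 + 0.089102 + 0.107847 = 0.336153
Σp_2ᵢ² = 0.4745² + 0.0039² + 0.5216² = 0.225150 + 0.000015 + 0.272067 = 0.497232
O = 0.349493 / √(0.336153 × 0.497232) = 0.349493 / 0.4088350 = 0.8549

0.85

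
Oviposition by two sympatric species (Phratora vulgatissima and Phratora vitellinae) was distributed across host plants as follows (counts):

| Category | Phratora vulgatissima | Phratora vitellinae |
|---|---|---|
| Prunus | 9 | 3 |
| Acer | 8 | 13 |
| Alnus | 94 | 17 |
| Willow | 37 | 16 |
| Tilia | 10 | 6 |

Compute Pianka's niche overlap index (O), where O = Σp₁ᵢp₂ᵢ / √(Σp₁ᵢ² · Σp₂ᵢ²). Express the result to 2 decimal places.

Proportions for Phratora vulgatissima (n=158): 9/158=0.0570, 8/158=0.0506, 94/158=0.5949, 37/158=0.2342, 10/158=0.0633
Proportions for Phratora vitellinae (n=55): 3/55=0.0545, 13/55=0.2364, 17/55=0.3091, 16/55=0.2909, 6/55=0.1091
Σ p₁ᵢp₂ᵢ = 0.003107 + 0.011962 + 0.183884 + 0.068129 + 0.006906 = 0.273988
Σp_1ᵢ² = 0.0570² + 0.0506² + 0.5949² + 0.2342² + 0.0633² = 0.003249 + 0.002560 + 0.353906 + 0.054850 + 0.004007 = 0.418572
Σp_2ᵢ² = 0.0545² + 0.2364² + 0.3091² + 0.2909² + 0.1091² = 0.002970 + 0.055885 + 0.095543 + 0.084623 + 0.011903 = 0.250924
O = 0.273988 / √(0.418572 × 0.250924) = 0.273988 / 0.3240830 = 0.8454

0.85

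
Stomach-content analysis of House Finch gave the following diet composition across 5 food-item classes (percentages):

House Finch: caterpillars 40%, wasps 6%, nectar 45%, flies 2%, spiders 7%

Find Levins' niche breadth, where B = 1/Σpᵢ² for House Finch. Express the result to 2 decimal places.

Convert percentages to proportions (divide by 100).
Σpᵢ² = 0.40² + 0.06² + 0.45² + 0.02² + 0.07² = 0.1600 + 0.0036 + 0.2025 + 0.0004 + 0.0049 = 0.3714
B = 1 / 0.3714 = 2.6925

2.69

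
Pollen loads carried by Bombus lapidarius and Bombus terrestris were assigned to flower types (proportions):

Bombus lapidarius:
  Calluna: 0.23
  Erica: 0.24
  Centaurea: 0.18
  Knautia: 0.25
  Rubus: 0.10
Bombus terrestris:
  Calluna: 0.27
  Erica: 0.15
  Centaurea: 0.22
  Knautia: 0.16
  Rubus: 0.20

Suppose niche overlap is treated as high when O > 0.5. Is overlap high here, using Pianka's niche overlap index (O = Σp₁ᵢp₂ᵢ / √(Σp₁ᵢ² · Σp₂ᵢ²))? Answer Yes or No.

Σ p₁ᵢp₂ᵢ = 0.0621 + 0.0360 + 0.0396 + 0.0400 + 0.0200 = 0.1977
Σp_1ᵢ² = 0.23² + 0.24² + 0.18² + 0.25² + 0.10² = 0.0529 + 0.0576 + 0.0324 + 0.0625 + 0.0100 = 0.2154
Σp_2ᵢ² = 0.27² + 0.15² + 0.22² + 0.16² + 0.20² = 0.0729 + 0.0225 + 0.0484 + 0.0256 + 0.0400 = 0.2094
O = 0.1977 / √(0.2154 × 0.2094) = 0.1977 / 0.21238 = 0.9309
O = 0.9309 > 0.5 → Yes.

Yes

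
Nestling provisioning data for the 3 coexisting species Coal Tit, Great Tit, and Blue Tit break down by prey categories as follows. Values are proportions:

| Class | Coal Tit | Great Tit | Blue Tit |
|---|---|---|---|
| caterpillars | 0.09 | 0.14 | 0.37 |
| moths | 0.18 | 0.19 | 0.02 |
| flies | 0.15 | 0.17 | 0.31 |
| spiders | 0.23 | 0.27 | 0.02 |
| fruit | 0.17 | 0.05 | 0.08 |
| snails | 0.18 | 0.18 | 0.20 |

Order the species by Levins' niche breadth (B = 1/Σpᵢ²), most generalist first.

Σp_Coalᵢ² = 0.09² + 0.18² + 0.15² + 0.23² + 0.17² + 0.18² = 0.0081 + 0.0324 + 0.0225 + 0.0529 + 0.0289 + 0.0324 = 0.1772
B_Coal = 1 / 0.1772 = 5.6433
Σp_Greaᵢ² = 0.14² + 0.19² + 0.17² + 0.27² + 0.05² + 0.18² = 0.0196 + 0.0361 + 0.0289 + 0.0729 + 0.0025 + 0.0324 = 0.1924
B_Grea = 1 / 0.1924 = 5.1975
Σp_Blueᵢ² = 0.37² + 0.02² + 0.31² + 0.02² + 0.08² + 0.20² = 0.1369 + 0.0004 + 0.0961 + 0.0004 + 0.0064 + 0.0400 = 0.2802
B_Blue = 1 / 0.2802 = 3.5689
Ranking by B (broadest → narrowest): Coal Tit (5.64) > Great Tit (5.20) > Blue Tit (3.57)

Coal Tit > Great Tit > Blue Tit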